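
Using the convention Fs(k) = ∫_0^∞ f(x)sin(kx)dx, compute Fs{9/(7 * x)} 9 * pi/14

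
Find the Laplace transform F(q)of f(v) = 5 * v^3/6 5/q^4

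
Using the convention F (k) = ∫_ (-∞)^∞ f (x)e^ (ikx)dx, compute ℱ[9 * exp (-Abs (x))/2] 9/ (k^2 + 1)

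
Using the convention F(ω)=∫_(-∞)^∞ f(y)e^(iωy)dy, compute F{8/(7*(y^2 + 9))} 8*pi*exp(-3*Abs(ω))/21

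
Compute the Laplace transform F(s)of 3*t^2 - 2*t 6/s^3 - 2/s^2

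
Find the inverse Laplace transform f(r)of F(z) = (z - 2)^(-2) r*exp(2*r)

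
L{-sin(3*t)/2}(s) -3/(2*s^2 + 18)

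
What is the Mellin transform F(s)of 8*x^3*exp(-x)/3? 8*gamma(s + 3)/3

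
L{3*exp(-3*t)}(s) 3/(s + 3)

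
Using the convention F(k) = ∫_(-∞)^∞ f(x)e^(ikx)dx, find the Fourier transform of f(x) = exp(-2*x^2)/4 sqrt(2)*sqrt(pi)*exp(-k^2/8)/8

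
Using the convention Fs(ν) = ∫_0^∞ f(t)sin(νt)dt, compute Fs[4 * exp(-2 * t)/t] 4 * atan(ν/2)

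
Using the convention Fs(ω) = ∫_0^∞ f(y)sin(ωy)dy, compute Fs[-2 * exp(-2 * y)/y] -2 * atan(ω/2)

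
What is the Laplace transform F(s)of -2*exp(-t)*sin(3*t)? -6/((s+1)^2+9)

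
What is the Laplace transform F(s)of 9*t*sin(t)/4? 9*s/(2*(s^2 + 1)^2)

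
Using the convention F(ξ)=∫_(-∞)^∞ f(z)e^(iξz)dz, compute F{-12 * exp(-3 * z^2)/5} -4 * sqrt(3) * sqrt(pi) * exp(-ξ^2/12)/5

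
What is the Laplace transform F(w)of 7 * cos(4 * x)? 7 * w/(w^2 + 16)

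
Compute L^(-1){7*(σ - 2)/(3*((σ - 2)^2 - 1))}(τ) 7*exp(2*τ)*cosh(τ)/3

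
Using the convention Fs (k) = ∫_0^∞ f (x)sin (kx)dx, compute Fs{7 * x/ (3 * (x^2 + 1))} 7 * pi * exp (-k)/6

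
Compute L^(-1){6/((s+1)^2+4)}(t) 3*exp(-t)*sin(2*t)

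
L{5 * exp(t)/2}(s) 5/(2 * (s - 1))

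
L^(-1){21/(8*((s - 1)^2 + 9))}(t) 7*exp(t)*sin(3*t)/8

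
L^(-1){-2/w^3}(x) -x^2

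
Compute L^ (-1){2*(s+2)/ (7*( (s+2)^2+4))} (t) 2*exp (-2*t)*cos (2*t)/7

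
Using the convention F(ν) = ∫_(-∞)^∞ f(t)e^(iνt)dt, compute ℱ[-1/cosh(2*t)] -pi/(2*cosh(pi*ν/4))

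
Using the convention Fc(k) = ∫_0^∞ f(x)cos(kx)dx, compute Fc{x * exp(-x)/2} (1 - k^2)/(2 * (k^2 + 1)^2)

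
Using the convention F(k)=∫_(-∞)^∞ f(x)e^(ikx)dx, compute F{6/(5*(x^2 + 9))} 2*pi*exp(-3*Abs(k))/5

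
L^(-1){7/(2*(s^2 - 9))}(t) 7*sinh(3*t)/6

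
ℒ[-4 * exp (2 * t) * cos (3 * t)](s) 4 * (2 - s)/ ( (s - 2)^2 + 9)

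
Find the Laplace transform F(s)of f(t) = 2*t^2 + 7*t 7/s^2 + 4/s^3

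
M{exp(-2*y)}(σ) gamma(σ)/2^σ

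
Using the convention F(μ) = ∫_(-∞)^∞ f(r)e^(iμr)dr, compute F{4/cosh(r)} 4*pi/cosh(pi*μ/2)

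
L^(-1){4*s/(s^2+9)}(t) 4*cos(3*t)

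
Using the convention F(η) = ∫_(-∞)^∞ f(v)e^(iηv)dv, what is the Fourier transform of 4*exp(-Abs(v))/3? 8/(3*(η^2 + 1))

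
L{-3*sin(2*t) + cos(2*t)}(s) s/(s^2 + 4)-6/(s^2 + 4)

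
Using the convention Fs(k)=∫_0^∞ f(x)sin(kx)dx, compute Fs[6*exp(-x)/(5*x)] 6*atan(k)/5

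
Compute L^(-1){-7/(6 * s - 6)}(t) -7 * exp(t)/6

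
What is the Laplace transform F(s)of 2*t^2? 4/s^3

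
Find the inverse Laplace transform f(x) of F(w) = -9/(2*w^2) -9*x/2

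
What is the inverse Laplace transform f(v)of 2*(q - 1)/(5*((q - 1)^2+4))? 2*exp(v)*cos(2*v)/5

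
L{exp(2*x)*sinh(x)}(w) 1/((w - 2)^2-1)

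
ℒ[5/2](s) 5/(2*s)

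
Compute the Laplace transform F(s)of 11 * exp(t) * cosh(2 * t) 11 * (s - 1)/((s - 1)^2 - 4)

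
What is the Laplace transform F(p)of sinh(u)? 1/(p^2 - 1)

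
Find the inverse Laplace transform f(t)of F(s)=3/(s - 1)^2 3 * t * exp(t)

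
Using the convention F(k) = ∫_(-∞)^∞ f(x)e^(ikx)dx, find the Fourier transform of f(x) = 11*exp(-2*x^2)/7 11*sqrt(2)*sqrt(pi)*exp(-k^2/8)/14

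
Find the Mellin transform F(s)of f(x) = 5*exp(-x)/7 5*gamma(s)/7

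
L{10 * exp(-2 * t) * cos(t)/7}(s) 10 * (s + 2)/(7 * ((s + 2)^2 + 1))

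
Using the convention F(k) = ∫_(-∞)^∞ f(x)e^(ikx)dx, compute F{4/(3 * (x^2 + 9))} 4 * pi * exp(-3 * Abs(k))/9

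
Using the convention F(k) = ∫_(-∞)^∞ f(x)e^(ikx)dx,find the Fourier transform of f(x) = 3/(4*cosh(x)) 3*pi/(4*cosh(pi*k/2))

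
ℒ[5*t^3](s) 30/s^4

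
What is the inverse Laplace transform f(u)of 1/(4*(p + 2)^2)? u*exp(-2*u)/4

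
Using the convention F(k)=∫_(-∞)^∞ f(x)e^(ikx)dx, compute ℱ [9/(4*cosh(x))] 9*pi/(4*cosh(pi*k/2))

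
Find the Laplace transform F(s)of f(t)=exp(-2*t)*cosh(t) (s + 2)/((s + 2)^2-1)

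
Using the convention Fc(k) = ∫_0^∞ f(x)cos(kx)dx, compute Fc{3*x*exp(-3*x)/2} 3*(9 - k^2)/(2*(k^2 + 9)^2)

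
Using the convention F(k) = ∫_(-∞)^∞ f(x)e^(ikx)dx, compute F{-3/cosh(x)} -3 * pi/cosh(pi * k/2)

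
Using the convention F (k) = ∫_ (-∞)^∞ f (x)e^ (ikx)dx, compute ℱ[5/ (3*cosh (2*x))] 5*pi/ (6*cosh (pi*k/4))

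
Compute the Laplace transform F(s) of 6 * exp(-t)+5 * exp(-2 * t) 6/(s+1)+5/(s+2) 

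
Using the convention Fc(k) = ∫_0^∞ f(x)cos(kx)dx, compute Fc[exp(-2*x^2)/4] sqrt(2)*sqrt(pi)*exp(-k^2/8)/16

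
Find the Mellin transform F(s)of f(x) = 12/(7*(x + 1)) 12*pi*csc(pi*s)/7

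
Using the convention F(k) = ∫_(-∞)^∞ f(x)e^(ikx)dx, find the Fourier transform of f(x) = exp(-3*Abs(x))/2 3/(k^2 + 9)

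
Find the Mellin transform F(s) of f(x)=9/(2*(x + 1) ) 9*pi*csc(pi*s) /2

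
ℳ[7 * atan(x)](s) -7 * pi * sec(pi * s/2)/(2 * s)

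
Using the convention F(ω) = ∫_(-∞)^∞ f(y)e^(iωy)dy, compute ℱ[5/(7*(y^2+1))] 5*pi*exp(-Abs(ω))/7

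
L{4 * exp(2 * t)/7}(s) 4/(7 * (s - 2))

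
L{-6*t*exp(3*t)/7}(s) -6/(7*(s - 3)^2)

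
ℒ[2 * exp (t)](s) 2/ (s - 1) 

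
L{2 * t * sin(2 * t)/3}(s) 8 * s/(3 * (s^2 + 4)^2)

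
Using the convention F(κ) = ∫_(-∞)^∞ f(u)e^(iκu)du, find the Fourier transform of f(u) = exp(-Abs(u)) 2/(κ^2 + 1)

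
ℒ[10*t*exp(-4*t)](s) 10/(s + 4)^2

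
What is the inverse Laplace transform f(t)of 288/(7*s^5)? 12*t^4/7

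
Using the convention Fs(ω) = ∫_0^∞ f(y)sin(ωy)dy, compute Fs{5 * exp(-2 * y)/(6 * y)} 5 * atan(ω/2)/6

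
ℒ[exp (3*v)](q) 1/ (q - 3)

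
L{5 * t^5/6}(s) 100/s^6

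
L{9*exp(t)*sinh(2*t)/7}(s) 18/(7*((s - 1)^2 - 4))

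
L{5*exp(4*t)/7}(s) 5/(7*(s - 4))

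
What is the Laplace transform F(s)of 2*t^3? 12/s^4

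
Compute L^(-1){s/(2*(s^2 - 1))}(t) cosh(t)/2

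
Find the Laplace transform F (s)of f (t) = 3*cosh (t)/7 3*s/ (7*(s^2 - 1))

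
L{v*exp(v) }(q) (q - 1) ^(-2) 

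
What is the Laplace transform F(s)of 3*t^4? 72/s^5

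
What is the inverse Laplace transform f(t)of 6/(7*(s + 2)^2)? 6*t*exp(-2*t)/7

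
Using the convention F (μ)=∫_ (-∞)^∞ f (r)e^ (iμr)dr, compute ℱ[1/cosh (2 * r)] pi/ (2 * cosh (pi * μ/4))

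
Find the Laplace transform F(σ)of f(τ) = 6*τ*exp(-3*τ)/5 6/(5*(σ+3)^2)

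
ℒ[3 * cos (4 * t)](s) 3 * s/ (s^2 + 16)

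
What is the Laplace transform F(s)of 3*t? 3/s^2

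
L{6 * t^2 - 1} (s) 12/s^3 - 1/s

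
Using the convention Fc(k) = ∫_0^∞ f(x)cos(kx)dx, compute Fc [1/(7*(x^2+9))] pi*exp(-3*k)/42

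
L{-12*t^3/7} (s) -72/ (7*s^4)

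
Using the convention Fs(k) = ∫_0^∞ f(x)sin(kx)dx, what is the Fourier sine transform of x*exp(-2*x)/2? 2*k/(k^2 + 4)^2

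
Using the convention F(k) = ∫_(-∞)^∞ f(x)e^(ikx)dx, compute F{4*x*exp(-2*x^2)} sqrt(2)*I*sqrt(pi)*k*exp(-k^2/8)/2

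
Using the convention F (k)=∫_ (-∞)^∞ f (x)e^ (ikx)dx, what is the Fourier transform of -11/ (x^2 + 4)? -11*pi*exp (-2*Abs (k))/2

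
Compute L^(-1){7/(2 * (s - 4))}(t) 7 * exp(4 * t)/2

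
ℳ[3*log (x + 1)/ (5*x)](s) -3*pi*csc (pi*s)/ (5*s - 5)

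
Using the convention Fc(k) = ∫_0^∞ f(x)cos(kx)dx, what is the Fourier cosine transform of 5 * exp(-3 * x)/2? 15/(2 * (k^2 + 9))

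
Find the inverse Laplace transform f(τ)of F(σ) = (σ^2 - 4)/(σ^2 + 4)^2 τ*cos(2*τ)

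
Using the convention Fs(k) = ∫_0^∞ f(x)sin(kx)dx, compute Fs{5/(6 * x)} 5 * pi/12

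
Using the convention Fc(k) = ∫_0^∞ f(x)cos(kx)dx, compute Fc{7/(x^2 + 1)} 7 * pi * exp(-k)/2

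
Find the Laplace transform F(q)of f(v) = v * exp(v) (q - 1)^(-2)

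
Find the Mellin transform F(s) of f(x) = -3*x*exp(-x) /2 -3*gamma(s + 1) /2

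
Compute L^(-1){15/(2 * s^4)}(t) 5 * t^3/4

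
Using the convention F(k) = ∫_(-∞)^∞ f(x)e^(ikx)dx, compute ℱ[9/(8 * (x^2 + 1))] 9 * pi * exp(-Abs(k))/8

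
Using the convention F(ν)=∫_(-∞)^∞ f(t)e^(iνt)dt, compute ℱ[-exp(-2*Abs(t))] -4/(ν^2 + 4)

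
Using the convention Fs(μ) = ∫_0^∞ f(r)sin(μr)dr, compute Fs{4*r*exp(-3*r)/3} 8*μ/(μ^2 + 9)^2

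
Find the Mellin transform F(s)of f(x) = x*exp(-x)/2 gamma(s + 1)/2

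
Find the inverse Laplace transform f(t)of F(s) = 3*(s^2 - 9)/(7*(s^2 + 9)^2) 3*t*cos(3*t)/7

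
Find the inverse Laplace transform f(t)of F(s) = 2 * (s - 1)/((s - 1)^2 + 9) 2 * exp(t) * cos(3 * t)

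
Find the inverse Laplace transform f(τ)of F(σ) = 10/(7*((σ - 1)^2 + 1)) 10*exp(τ)*sin(τ)/7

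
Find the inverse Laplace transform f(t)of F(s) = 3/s 3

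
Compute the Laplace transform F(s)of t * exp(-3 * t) (s + 3)^(-2)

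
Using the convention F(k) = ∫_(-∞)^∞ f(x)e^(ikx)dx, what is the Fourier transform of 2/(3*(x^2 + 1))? 2*pi*exp(-Abs(k))/3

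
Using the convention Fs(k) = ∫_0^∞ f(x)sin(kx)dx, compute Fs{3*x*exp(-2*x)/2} 6*k/(k^2 + 4)^2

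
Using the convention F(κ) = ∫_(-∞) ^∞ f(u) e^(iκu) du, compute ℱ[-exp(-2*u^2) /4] -sqrt(2)*sqrt(pi)*exp(-κ^2/8) /8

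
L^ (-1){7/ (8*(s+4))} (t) 7*exp (-4*t)/8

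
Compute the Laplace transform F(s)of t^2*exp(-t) 2/(s + 1)^3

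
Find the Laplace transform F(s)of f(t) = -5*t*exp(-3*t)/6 -5/(6*(s+3)^2)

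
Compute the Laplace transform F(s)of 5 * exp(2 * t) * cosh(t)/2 5 * (s - 2)/(2 * ((s - 2)^2 - 1))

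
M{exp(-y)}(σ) gamma(σ)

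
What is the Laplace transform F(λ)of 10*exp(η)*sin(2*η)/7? 20/(7*((λ - 1)^2 + 4))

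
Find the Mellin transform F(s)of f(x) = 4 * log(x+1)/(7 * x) -4 * pi * csc(pi * s)/(7 * s - 7)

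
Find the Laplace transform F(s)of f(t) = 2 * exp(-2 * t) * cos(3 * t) 2 * (s + 2)/((s + 2)^2 + 9)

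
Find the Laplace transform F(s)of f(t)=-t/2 -1/(2*s^2)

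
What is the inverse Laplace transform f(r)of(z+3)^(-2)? r*exp(-3*r)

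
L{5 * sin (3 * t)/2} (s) 15/ (2 * (s^2 + 9))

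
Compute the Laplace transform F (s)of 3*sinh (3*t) 9/ (s^2 - 9)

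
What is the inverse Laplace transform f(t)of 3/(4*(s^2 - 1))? 3*sinh(t)/4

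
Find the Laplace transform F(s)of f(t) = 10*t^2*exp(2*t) 20/(s - 2)^3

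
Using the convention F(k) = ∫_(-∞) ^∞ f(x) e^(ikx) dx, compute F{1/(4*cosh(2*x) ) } pi/(8*cosh(pi*k/4) ) 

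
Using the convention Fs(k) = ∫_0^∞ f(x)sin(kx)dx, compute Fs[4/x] 2 * pi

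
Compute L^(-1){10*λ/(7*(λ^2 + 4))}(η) 10*cos(2*η)/7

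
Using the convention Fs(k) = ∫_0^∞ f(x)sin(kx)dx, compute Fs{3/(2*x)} 3*pi/4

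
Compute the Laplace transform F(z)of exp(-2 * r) 1/(z + 2)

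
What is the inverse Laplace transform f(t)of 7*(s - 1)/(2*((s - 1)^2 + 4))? 7*exp(t)*cos(2*t)/2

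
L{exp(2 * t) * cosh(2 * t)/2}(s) (s - 2)/(2 * s * (s - 4))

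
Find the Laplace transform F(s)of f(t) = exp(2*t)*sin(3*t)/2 3/(2*((s - 2)^2 + 9))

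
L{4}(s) 4/s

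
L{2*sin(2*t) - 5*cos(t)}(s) 4/(s^2 + 4) - 5*s/(s^2 + 1)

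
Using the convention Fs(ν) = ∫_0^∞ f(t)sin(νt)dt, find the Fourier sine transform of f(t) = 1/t pi/2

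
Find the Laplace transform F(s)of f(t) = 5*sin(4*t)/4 5/(s^2 + 16)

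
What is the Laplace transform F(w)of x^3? 6/w^4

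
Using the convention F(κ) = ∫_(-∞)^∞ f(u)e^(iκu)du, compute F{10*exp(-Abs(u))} 20/(κ^2 + 1)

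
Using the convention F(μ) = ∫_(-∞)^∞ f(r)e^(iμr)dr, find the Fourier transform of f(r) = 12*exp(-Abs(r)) 24/(μ^2 + 1)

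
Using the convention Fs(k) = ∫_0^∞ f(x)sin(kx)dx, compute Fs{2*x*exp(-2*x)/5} 8*k/(5*(k^2 + 4)^2)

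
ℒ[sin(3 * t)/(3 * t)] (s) atan(3/s)/3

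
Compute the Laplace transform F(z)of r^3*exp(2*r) 6/(z - 2)^4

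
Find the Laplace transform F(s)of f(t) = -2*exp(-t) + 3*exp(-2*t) 3/(s + 2)-2/(s + 1)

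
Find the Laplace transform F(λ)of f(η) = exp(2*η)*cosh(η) (λ - 2)/((λ - 2)^2 - 1)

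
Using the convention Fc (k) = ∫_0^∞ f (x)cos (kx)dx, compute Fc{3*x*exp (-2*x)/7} 3*(4 - k^2)/ (7*(k^2 + 4)^2)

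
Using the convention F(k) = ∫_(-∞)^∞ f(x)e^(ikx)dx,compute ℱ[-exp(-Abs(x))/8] -1/(4*k^2 + 4)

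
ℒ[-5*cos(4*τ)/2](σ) -5*σ/(2*σ^2 + 32)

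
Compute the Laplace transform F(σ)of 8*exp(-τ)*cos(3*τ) 8*(σ + 1)/((σ + 1)^2 + 9)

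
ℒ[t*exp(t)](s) (s - 1)^(-2)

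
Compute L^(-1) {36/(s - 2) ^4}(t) 6 * t^3 * exp(2 * t) 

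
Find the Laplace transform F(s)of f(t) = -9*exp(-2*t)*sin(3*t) -27/((s+2)^2+9)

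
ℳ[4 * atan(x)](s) -2 * pi * sec(pi * s/2)/s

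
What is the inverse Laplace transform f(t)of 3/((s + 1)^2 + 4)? 3*exp(-t)*sin(2*t)/2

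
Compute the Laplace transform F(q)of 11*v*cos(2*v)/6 11*(q^2 - 4)/(6*(q^2 + 4)^2)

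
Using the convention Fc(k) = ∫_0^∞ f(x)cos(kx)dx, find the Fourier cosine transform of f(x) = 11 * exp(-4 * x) 44/(k^2+16)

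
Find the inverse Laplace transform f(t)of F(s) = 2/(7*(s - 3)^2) 2*t*exp(3*t)/7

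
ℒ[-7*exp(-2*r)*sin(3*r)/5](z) -21/(5*(z + 2)^2 + 45)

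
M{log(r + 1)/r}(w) -pi*csc(pi*w)/(w - 1)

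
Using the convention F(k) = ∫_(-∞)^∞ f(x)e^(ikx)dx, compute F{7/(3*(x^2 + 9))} 7*pi*exp(-3*Abs(k))/9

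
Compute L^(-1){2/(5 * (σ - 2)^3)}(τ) τ^2 * exp(2 * τ)/5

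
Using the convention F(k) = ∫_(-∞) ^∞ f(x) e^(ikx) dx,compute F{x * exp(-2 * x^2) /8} sqrt(2) * I * sqrt(pi) * k * exp(-k^2/8) /64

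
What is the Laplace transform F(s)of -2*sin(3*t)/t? -2*atan(3/s)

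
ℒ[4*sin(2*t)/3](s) 8/(3*(s^2 + 4))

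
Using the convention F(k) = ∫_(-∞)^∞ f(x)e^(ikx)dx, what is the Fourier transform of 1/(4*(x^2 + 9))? pi*exp(-3*Abs(k))/12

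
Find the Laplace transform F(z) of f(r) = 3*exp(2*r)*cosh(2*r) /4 3*(z - 2) /(4*z*(z - 4) ) 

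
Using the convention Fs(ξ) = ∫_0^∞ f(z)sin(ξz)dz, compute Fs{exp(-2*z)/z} atan(ξ/2)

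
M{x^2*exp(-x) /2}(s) gamma(s + 2) /2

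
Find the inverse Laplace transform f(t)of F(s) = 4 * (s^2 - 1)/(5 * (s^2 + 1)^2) 4 * t * cos(t)/5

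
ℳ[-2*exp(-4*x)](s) -2^(1 - 2*s)*gamma(s)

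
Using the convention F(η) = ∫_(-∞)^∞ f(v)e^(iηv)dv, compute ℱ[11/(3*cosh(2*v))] 11*pi/(6*cosh(pi*η/4))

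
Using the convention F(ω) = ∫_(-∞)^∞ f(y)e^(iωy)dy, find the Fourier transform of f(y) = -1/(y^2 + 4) -pi*exp(-2*Abs(ω))/2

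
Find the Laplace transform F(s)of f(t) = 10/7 10/(7*s)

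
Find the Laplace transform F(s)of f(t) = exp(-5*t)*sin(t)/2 1/(2*((s+5)^2+1))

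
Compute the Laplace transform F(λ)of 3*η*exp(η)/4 3/(4*(λ - 1)^2)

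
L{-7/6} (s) -7/ (6*s)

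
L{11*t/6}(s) 11/(6*s^2)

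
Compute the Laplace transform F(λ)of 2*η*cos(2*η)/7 2*(λ^2 - 4)/(7*(λ^2 + 4)^2)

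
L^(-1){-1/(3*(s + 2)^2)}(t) -t*exp(-2*t)/3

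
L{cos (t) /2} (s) s/ (2 * (s^2 + 1) ) 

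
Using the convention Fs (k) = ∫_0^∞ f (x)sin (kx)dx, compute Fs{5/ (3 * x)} 5 * pi/6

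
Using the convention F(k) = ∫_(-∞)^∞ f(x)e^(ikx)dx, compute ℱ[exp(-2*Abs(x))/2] 2/(k^2 + 4)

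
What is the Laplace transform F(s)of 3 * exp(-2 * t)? 3/(s + 2)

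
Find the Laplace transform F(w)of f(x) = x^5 120/w^6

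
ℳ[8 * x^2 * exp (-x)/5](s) 8 * gamma (s + 2)/5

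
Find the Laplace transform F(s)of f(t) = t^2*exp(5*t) 2/(s - 5)^3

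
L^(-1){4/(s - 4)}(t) 4 * exp(4 * t)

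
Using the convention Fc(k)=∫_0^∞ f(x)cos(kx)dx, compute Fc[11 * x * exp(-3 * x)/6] 11 * (9 - k^2)/(6 * (k^2 + 9)^2)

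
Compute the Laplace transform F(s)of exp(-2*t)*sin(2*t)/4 1/(2*((s + 2)^2 + 4))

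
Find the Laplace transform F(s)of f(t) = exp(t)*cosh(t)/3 (s - 1)/(3*s*(s - 2))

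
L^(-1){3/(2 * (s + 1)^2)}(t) 3 * t * exp(-t)/2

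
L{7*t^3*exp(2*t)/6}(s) 7/(s - 2)^4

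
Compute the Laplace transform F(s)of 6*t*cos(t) 6*(s^2 - 1)/(s^2 + 1)^2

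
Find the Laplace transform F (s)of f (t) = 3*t 3/s^2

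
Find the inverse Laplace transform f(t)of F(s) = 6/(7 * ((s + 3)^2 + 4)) 3 * exp(-3 * t) * sin(2 * t)/7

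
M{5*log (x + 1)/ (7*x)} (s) -5*pi*csc (pi*s)/ (7*s - 7)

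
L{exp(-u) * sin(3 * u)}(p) 3/((p + 1)^2 + 9)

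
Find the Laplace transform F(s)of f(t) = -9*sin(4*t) -36/(s^2 + 16)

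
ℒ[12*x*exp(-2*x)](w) 12/(w + 2)^2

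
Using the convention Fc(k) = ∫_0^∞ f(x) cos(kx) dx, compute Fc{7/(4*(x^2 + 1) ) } 7*pi*exp(-k) /8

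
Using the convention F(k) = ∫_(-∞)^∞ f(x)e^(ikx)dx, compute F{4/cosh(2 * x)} 2 * pi/cosh(pi * k/4)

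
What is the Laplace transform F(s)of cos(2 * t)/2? s/(2 * (s^2 + 4))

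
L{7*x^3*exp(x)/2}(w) 21/(w - 1)^4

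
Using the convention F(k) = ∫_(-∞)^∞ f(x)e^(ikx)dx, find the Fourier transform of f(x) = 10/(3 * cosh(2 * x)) 5 * pi/(3 * cosh(pi * k/4))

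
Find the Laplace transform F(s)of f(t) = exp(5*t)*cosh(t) (s - 5)/((s - 5)^2 - 1)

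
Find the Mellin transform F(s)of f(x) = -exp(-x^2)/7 -gamma(s/2)/14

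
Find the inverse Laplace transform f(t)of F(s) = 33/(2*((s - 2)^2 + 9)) 11*exp(2*t)*sin(3*t)/2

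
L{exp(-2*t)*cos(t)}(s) (s + 2)/((s + 2)^2 + 1)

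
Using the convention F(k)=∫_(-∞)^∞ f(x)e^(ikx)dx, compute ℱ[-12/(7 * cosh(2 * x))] -6 * pi/(7 * cosh(pi * k/4))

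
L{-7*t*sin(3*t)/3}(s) -14*s/(s^2 + 9)^2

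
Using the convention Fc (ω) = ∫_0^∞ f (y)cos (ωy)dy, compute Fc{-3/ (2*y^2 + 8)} -3*pi*exp (-2*ω)/8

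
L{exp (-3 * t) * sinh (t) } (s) 1/ ( (s + 3) ^2-1) 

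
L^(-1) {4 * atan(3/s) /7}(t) 4 * sin(3 * t) /(7 * t) 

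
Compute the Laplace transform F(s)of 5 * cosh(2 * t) 5 * s/(s^2 - 4)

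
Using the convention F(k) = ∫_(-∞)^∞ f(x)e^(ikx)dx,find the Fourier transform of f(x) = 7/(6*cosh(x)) 7*pi/(6*cosh(pi*k/2))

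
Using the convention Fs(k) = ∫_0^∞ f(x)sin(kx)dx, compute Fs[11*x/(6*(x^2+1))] 11*pi*exp(-k)/12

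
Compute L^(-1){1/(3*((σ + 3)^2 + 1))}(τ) exp(-3*τ)*sin(τ)/3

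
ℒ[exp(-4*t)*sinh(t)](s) 1/((s + 4)^2 - 1)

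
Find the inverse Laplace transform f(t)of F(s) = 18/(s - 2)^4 3*t^3*exp(2*t)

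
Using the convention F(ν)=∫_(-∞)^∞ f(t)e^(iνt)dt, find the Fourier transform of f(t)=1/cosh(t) pi/cosh(pi * ν/2)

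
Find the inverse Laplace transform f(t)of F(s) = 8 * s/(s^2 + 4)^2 2 * t * sin(2 * t)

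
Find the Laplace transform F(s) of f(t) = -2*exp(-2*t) -2/(s + 2) 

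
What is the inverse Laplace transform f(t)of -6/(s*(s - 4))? -3*exp(2*t)*sinh(2*t)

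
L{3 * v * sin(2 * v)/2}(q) 6 * q/(q^2 + 4)^2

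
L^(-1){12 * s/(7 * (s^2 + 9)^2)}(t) 2 * t * sin(3 * t)/7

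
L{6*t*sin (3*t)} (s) 36*s/ (s^2 + 9)^2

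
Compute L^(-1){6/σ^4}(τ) τ^3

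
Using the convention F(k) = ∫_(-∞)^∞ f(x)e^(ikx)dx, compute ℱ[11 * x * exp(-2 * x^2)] 11 * sqrt(2) * I * sqrt(pi) * k * exp(-k^2/8)/8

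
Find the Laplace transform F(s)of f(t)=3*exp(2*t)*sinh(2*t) 6/(s*(s - 4))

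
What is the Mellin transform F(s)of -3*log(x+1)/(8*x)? 3*pi*csc(pi*s)/(8*(s - 1))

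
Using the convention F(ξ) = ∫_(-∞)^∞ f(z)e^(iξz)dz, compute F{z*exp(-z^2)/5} I*sqrt(pi)*ξ*exp(-ξ^2/4)/10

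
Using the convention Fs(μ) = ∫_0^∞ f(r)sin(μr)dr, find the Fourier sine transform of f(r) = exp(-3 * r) μ/(μ^2 + 9)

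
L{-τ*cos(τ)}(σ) (1 - σ^2)/(σ^2 + 1)^2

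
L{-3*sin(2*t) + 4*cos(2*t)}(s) 4*s/(s^2 + 4) - 6/(s^2 + 4)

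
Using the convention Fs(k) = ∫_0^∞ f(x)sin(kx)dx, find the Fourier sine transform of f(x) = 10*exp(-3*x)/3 10*k/(3*(k^2+9))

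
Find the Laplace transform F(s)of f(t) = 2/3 2/(3*s)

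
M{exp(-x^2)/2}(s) gamma(s/2)/4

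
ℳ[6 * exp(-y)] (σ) 6 * gamma(σ) 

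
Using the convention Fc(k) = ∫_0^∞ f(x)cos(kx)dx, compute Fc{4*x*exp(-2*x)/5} 4*(4 - k^2)/(5*(k^2 + 4)^2)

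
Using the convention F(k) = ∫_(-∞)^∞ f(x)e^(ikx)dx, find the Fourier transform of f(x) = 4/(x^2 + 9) 4*pi*exp(-3*Abs(k))/3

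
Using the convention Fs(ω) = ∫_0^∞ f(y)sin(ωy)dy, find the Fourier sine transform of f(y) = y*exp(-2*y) 4*ω/(ω^2 + 4)^2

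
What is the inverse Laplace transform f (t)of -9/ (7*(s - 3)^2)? -9*t*exp (3*t)/7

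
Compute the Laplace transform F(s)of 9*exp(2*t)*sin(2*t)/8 9/(4*((s - 2)^2 + 4))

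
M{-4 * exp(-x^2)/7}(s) -2 * gamma(s/2)/7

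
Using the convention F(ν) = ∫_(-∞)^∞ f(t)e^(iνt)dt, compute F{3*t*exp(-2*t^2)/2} 3*sqrt(2)*I*sqrt(pi)*ν*exp(-ν^2/8)/16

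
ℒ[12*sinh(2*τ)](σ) 24/(σ^2 - 4)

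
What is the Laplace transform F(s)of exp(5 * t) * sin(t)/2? 1/(2 * ((s - 5)^2 + 1))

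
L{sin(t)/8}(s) 1/(8 * (s^2 + 1))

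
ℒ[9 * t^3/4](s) 27/(2 * s^4)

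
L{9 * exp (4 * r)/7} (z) 9/ (7 * (z - 4))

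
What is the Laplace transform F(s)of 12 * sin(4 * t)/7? 48/(7 * (s^2 + 16))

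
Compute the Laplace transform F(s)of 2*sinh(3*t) 6/(s^2 - 9)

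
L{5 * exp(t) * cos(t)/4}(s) 5 * (s - 1)/(4 * ((s - 1)^2 + 1))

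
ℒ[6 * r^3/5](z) 36/(5 * z^4)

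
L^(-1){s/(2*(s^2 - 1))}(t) cosh(t)/2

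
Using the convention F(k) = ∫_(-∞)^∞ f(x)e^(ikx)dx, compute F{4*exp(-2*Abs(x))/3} 16/(3*(k^2 + 4))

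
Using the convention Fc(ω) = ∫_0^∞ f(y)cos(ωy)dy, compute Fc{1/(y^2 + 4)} pi * exp(-2 * ω)/4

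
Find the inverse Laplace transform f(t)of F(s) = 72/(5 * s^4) 12 * t^3/5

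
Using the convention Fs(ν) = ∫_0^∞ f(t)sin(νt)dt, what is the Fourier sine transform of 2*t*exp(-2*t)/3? 8*ν/(3*(ν^2 + 4)^2)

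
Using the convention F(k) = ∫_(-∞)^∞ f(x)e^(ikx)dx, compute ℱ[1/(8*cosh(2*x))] pi/(16*cosh(pi*k/4))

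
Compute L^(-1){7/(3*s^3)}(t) 7*t^2/6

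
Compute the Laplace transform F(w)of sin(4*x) 4/(w^2+16)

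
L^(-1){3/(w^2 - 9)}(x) sinh(3*x)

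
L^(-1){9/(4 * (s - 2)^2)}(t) 9 * t * exp(2 * t)/4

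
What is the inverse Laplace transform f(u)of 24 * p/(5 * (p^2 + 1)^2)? 12 * u * sin(u)/5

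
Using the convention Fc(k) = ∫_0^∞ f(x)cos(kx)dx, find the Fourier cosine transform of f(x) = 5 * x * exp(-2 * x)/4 5 * (4 - k^2)/(4 * (k^2+4)^2)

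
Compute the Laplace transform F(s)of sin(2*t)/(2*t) atan(2/s)/2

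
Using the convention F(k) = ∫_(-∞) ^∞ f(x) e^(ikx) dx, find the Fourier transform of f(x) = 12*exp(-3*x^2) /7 4*sqrt(3)*sqrt(pi)*exp(-k^2/12) /7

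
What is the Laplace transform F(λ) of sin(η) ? 1/(λ^2 + 1) 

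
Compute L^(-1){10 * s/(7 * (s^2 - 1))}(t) 10 * cosh(t)/7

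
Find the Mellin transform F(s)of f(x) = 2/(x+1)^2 -2 * pi * (s - 1)/sin(pi * s)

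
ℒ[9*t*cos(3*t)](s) 9*(s^2 - 9)/(s^2 + 9)^2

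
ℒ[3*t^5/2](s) 180/s^6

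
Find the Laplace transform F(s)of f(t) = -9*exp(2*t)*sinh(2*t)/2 -9/(s*(s - 4))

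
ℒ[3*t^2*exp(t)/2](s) 3/(s - 1)^3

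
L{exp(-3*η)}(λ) 1/(λ + 3)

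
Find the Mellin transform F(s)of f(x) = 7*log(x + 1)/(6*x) -7*pi*csc(pi*s)/(6*s - 6)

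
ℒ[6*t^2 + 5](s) 12/s^3 + 5/s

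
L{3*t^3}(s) 18/s^4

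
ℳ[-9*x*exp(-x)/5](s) -9*gamma(s + 1)/5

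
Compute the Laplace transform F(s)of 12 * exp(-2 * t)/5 12/(5 * (s + 2))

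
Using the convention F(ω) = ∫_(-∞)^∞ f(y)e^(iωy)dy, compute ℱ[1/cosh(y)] pi/cosh(pi * ω/2)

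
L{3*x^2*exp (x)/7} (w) 6/ (7*(w - 1)^3)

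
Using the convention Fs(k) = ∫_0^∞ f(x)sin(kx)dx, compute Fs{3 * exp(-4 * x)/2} 3 * k/(2 * (k^2 + 16))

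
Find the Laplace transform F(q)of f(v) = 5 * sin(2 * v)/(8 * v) 5 * atan(2/q)/8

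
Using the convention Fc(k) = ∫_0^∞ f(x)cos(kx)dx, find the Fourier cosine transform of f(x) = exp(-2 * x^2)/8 sqrt(2) * sqrt(pi) * exp(-k^2/8)/32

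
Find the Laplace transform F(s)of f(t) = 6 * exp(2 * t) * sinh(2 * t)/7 12/(7 * s * (s - 4))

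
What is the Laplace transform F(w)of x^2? 2/w^3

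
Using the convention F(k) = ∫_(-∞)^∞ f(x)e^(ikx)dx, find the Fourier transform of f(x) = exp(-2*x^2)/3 sqrt(2)*sqrt(pi)*exp(-k^2/8)/6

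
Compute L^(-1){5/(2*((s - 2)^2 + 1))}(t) 5*exp(2*t)*sin(t)/2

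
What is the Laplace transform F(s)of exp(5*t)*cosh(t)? (s - 5)/((s - 5)^2 - 1)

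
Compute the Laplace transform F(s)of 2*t 2/s^2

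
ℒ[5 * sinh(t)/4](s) 5/(4 * (s^2 - 1))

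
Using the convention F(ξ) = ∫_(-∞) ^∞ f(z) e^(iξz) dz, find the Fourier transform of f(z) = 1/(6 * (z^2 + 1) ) pi * exp(-Abs(ξ) ) /6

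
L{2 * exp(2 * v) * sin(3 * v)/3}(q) 2/((q - 2)^2+9)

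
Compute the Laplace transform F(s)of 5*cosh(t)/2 5*s/(2*(s^2 - 1))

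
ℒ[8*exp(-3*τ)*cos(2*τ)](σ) 8*(σ + 3)/((σ + 3)^2 + 4)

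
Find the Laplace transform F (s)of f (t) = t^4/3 8/s^5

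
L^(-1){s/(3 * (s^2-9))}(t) cosh(3 * t)/3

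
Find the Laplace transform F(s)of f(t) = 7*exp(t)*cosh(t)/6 7*(s - 1)/(6*s*(s - 2))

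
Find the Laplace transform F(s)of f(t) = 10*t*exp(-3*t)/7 10/(7*(s + 3)^2)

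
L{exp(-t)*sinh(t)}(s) 1/(s*(s + 2))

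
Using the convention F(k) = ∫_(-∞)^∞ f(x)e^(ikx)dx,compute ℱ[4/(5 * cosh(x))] 4 * pi/(5 * cosh(pi * k/2))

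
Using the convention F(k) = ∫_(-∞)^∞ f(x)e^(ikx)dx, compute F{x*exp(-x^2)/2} I*sqrt(pi)*k*exp(-k^2/4)/4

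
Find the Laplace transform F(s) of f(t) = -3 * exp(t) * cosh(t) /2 3 * (1 - s) /(2 * s * (s - 2) ) 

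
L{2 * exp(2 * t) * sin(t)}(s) 2/((s - 2)^2 + 1)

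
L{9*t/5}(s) 9/(5*s^2)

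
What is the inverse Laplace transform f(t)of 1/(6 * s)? 1/6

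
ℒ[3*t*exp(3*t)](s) 3/(s - 3)^2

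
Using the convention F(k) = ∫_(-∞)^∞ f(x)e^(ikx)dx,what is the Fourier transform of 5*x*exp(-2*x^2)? 5*sqrt(2)*I*sqrt(pi)*k*exp(-k^2/8)/8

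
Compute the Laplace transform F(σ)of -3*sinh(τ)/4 -3/(4*σ^2 - 4)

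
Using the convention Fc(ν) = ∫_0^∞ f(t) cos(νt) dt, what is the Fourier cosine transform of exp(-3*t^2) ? sqrt(3)*sqrt(pi)*exp(-ν^2/12) /6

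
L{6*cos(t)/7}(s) 6*s/(7*(s^2 + 1))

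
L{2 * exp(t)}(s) 2/(s - 1)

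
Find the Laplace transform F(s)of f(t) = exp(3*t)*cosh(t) (s - 3)/((s - 3)^2 - 1)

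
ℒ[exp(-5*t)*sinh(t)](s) 1/((s + 5)^2 - 1)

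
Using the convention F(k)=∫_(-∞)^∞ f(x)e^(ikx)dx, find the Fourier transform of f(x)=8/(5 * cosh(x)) 8 * pi/(5 * cosh(pi * k/2))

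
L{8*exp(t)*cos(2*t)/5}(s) 8*(s - 1)/(5*((s - 1)^2 + 4))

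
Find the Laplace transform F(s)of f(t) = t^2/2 s^(-3)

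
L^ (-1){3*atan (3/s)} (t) 3*sin (3*t)/t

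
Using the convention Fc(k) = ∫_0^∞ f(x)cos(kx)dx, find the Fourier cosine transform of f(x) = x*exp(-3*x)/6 (9 - k^2)/(6*(k^2+9)^2)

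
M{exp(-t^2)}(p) gamma(p/2)/2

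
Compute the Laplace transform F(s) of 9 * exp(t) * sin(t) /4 9/(4 * ((s - 1) ^2 + 1) ) 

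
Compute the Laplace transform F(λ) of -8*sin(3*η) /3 -8/(λ^2 + 9) 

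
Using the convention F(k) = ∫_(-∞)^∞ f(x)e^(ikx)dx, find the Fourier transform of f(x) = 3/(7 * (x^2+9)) pi * exp(-3 * Abs(k))/7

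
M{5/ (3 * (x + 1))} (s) 5 * pi * csc (pi * s)/3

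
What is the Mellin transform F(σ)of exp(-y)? gamma(σ)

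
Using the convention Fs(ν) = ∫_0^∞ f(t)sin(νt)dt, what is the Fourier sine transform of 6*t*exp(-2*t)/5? 24*ν/(5*(ν^2 + 4)^2)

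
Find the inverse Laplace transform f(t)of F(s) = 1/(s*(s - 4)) exp(2*t)*sinh(2*t)/2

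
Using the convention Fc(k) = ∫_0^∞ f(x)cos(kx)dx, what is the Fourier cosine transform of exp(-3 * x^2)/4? sqrt(3) * sqrt(pi) * exp(-k^2/12)/24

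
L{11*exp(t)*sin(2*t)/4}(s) 11/(2*((s - 1)^2 + 4))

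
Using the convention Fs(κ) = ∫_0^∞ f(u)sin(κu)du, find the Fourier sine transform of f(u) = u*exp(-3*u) 6*κ/(κ^2 + 9)^2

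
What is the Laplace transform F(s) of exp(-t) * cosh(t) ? (s + 1) /(s * (s + 2) ) 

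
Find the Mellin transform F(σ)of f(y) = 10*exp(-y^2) 5*gamma(σ/2)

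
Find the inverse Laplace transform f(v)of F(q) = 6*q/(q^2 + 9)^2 v*sin(3*v)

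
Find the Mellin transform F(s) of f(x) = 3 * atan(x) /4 -3 * pi * sec(pi * s/2) /(8 * s) 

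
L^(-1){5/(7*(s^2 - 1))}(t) 5*sinh(t)/7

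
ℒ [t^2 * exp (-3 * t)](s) 2/ (s + 3)^3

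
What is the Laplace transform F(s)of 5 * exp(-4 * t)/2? 5/(2 * (s + 4))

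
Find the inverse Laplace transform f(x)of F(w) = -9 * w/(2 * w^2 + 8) -9 * cos(2 * x)/2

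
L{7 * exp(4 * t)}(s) 7/(s - 4)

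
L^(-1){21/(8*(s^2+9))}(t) 7*sin(3*t)/8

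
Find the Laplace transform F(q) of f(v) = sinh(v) 1/(q^2 - 1) 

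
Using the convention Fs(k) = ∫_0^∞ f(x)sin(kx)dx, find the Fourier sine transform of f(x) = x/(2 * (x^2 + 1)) pi * exp(-k)/4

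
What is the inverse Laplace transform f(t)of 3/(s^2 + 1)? 3 * sin(t)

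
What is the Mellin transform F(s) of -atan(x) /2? pi * sec(pi * s/2) /(4 * s) 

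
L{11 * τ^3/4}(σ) 33/(2 * σ^4)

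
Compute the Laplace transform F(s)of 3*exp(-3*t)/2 3/(2*(s + 3))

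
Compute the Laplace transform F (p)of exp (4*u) 1/ (p - 4)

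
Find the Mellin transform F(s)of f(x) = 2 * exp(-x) 2 * gamma(s)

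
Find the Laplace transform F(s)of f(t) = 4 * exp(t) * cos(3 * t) 4 * (s - 1)/((s - 1)^2 + 9)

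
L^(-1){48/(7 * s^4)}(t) 8 * t^3/7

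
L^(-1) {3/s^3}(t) 3*t^2/2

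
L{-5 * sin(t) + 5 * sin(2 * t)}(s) 10/(s^2 + 4) - 5/(s^2 + 1)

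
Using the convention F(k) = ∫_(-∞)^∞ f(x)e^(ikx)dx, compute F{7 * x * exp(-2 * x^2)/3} 7 * sqrt(2) * I * sqrt(pi) * k * exp(-k^2/8)/24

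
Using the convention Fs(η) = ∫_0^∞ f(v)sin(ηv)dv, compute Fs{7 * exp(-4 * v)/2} 7 * η/(2 * (η^2 + 16))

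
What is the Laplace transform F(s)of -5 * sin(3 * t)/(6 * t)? -5 * atan(3/s)/6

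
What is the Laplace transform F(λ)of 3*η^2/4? 3/(2*λ^3)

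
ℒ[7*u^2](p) 14/p^3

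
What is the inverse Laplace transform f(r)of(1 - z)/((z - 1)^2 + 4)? -exp(r) * cos(2 * r)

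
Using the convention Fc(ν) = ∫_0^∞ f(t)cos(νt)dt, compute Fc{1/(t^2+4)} pi * exp(-2 * ν)/4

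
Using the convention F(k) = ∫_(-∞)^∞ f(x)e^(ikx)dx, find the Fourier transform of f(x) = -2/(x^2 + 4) -pi*exp(-2*Abs(k))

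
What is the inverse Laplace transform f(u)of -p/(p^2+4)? -cos(2*u)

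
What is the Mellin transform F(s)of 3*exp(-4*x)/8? 3*gamma(s)/(8*2^(2*s))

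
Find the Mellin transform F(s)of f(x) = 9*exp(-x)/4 9*gamma(s)/4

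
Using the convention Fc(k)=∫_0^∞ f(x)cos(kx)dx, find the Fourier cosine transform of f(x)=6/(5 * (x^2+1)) 3 * pi * exp(-k)/5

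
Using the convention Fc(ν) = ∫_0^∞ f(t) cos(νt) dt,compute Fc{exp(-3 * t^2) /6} sqrt(3) * sqrt(pi) * exp(-ν^2/12) /36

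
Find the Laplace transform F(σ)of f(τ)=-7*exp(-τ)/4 -7/(4*σ + 4)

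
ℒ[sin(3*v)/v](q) atan(3/q)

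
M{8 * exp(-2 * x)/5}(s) 2^(3 - s) * gamma(s)/5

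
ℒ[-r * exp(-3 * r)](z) -1/(z + 3)^2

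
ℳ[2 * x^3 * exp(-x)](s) 2 * gamma(s + 3)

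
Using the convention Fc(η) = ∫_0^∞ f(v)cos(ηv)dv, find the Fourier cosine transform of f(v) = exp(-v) 1/(η^2+1)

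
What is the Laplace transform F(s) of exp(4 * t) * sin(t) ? 1/((s - 4) ^2 + 1) 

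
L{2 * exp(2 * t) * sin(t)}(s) 2/((s - 2)^2 + 1)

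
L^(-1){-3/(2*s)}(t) -3/2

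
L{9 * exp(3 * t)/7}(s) 9/(7 * (s - 3))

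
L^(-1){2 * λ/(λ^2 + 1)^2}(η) η * sin(η)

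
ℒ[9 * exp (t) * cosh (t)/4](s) 9 * (s - 1)/ (4 * s * (s - 2))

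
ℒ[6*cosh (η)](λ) 6*λ/ (λ^2 - 1)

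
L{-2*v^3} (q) -12/q^4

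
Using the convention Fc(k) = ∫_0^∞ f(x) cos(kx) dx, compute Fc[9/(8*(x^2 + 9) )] 3*pi*exp(-3*k) /16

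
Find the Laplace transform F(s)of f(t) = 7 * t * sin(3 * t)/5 42 * s/(5 * (s^2 + 9)^2)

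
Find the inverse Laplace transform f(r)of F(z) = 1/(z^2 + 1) sin(r)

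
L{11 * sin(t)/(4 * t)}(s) 11 * atan(1/s)/4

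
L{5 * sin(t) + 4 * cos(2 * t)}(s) 5/(s^2 + 1) + 4 * s/(s^2 + 4)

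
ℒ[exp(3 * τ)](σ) 1/(σ - 3)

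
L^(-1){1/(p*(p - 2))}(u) exp(u)*sinh(u)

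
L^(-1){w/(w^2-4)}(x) cosh(2*x)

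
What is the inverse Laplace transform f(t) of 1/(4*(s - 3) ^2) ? t*exp(3*t) /4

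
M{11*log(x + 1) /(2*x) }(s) -11*pi*csc(pi*s) /(2*s - 2) 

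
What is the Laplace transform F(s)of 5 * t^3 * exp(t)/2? 15/(s - 1)^4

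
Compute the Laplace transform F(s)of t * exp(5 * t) (s - 5)^(-2)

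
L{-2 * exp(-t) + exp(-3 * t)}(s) 1/(s + 3) - 2/(s + 1)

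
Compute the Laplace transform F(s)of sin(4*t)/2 2/(s^2 + 16)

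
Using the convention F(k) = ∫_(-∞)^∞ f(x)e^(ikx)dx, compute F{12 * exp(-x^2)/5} 12 * sqrt(pi) * exp(-k^2/4)/5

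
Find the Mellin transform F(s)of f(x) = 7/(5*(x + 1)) 7*pi*csc(pi*s)/5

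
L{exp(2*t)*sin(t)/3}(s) 1/(3*((s - 2)^2 + 1))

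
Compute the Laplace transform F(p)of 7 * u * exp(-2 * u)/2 7/(2 * (p + 2)^2)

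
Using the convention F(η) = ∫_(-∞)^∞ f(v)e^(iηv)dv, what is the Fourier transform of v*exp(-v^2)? I*sqrt(pi)*η*exp(-η^2/4)/2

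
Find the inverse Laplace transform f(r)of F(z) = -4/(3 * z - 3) -4 * exp(r)/3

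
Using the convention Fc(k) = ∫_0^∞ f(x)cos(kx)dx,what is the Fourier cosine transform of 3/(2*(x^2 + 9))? pi*exp(-3*k)/4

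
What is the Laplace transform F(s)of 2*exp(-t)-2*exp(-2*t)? 2/(s + 1)-2/(s + 2)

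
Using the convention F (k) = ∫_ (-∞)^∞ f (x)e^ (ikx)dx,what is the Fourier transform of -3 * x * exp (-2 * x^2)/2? -3 * sqrt (2) * I * sqrt (pi) * k * exp (-k^2/8)/16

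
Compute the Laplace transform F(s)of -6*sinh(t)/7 -6/(7*s^2-7)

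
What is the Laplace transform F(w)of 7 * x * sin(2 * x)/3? 28 * w/(3 * (w^2+4)^2)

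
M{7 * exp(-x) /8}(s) 7 * gamma(s) /8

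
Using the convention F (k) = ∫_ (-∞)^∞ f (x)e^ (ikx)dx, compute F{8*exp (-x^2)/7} 8*sqrt (pi)*exp (-k^2/4)/7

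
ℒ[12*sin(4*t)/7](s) 48/(7*(s^2 + 16))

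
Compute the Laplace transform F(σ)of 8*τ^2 16/σ^3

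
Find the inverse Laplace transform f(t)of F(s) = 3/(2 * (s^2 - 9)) sinh(3 * t)/2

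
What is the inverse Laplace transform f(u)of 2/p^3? u^2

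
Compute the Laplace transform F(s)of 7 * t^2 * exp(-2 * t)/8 7/(4 * (s + 2)^3)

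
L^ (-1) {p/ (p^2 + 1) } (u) cos (u) 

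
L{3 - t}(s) 3/s - 1/s^2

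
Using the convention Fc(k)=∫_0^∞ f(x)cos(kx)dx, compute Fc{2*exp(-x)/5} 2/(5*(k^2 + 1))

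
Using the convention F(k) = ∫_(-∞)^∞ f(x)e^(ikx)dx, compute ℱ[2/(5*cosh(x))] 2*pi/(5*cosh(pi*k/2))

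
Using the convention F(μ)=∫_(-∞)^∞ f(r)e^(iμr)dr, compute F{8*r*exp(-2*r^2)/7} sqrt(2)*I*sqrt(pi)*μ*exp(-μ^2/8)/7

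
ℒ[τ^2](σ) 2/σ^3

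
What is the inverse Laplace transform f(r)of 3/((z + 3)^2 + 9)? exp(-3 * r) * sin(3 * r)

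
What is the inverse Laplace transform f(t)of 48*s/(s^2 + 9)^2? 8*t*sin(3*t)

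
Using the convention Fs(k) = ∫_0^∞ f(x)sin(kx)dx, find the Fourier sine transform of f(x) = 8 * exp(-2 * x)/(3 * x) 8 * atan(k/2)/3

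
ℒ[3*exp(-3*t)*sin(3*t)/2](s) 9/(2*((s + 3)^2 + 9))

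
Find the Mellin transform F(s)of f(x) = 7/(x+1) 7*pi*csc(pi*s)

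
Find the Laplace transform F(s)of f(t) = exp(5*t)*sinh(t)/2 1/(2*((s - 5)^2 - 1))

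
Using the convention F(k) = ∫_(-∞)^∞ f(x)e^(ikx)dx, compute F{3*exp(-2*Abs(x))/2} 6/(k^2 + 4)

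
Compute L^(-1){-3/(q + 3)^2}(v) -3*v*exp(-3*v)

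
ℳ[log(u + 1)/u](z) -pi * csc(pi * z)/(z - 1)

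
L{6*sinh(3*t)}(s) 18/(s^2 - 9)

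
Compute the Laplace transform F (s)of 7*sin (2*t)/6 7/ (3*(s^2 + 4))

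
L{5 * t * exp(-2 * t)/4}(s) 5/(4 * (s + 2)^2)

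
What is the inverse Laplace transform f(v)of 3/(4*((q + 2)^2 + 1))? 3*exp(-2*v)*sin(v)/4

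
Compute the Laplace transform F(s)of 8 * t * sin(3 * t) 48 * s/(s^2 + 9)^2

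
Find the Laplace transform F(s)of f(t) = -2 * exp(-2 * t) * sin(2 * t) -4/((s+2)^2+4)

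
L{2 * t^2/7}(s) 4/(7 * s^3)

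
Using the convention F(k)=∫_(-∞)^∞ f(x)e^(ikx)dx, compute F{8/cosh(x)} 8 * pi/cosh(pi * k/2)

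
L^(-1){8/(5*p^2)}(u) 8*u/5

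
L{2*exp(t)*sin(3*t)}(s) 6/((s - 1)^2 + 9)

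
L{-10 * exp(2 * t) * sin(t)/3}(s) -10/(3 * (s - 2)^2 + 3)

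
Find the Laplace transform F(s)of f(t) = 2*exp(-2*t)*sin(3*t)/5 6/(5*((s + 2)^2 + 9))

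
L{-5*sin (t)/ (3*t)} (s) -5*atan (1/s)/3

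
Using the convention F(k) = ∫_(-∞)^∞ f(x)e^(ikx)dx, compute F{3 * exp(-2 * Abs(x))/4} 3/(k^2 + 4)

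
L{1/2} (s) 1/ (2 * s)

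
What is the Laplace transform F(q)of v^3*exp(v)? 6/(q - 1)^4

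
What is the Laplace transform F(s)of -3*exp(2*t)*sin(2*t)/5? -6/(5*(s - 2)^2 + 20)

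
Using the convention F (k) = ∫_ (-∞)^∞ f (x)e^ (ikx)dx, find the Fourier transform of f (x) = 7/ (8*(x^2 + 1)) 7*pi*exp (-Abs (k))/8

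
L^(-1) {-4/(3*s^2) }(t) -4*t/3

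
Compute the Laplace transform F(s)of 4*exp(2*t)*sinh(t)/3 4/(3*((s - 2)^2 - 1))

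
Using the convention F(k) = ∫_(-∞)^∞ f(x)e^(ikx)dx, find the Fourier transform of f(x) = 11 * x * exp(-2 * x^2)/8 11 * sqrt(2) * I * sqrt(pi) * k * exp(-k^2/8)/64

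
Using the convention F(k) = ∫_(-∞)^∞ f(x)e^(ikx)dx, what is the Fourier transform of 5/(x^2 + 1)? 5*pi*exp(-Abs(k))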